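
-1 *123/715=-123/715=-0.17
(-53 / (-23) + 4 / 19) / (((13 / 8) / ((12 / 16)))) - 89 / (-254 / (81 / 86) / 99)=4198517907 / 124095764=33.83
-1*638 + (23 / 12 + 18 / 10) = -38057 / 60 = -634.28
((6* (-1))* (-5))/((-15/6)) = -12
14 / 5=2.80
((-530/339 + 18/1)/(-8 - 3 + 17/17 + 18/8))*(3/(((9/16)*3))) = -3.77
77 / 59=1.31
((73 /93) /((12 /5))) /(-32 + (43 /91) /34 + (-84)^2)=564655 /12126622842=0.00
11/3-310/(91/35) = -4507/39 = -115.56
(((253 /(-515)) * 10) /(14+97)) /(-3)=506 /34299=0.01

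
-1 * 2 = -2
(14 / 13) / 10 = 7 / 65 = 0.11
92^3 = 778688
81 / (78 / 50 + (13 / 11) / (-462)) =10291050 / 197873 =52.01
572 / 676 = 11 / 13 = 0.85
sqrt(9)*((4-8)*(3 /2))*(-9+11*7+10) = -1404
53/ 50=1.06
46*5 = 230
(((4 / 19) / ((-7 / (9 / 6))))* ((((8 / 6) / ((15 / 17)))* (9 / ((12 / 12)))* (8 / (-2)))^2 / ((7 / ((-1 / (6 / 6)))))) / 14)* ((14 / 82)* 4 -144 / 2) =-648987648 / 6679925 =-97.15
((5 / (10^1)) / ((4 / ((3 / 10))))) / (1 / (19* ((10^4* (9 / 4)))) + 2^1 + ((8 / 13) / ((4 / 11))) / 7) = 5835375 / 348840364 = 0.02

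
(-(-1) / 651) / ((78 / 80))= 0.00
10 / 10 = 1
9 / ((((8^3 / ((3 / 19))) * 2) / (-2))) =-27 / 9728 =-0.00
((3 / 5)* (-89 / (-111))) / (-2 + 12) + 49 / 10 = 4577 / 925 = 4.95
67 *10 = 670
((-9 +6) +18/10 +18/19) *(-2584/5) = 3264/25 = 130.56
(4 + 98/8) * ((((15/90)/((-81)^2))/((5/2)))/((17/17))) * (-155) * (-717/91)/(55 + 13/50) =926125/253792602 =0.00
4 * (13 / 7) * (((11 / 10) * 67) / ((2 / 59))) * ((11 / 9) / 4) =6218069 / 1260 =4934.98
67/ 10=6.70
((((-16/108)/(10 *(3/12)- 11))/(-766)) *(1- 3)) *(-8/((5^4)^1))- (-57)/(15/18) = 7515321686/109873125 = 68.40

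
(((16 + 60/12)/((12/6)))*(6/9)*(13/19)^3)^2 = 236513641/47045881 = 5.03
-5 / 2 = -2.50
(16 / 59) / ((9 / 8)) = 128 / 531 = 0.24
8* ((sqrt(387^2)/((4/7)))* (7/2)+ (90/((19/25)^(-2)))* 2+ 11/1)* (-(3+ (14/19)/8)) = -116811121/1900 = -61479.54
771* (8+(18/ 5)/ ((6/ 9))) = 51657/ 5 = 10331.40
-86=-86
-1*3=-3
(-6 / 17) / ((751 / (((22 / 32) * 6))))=-99 / 51068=-0.00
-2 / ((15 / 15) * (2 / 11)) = -11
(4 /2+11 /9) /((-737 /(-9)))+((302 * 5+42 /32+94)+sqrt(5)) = sqrt(5)+18930309 /11792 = 1607.59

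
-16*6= -96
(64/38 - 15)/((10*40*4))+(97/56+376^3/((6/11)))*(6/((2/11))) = 684369333736429/212800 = 3216021305.15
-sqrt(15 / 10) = -sqrt(6) / 2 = -1.22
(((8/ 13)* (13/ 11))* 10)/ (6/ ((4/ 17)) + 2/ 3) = 480/ 1727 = 0.28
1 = 1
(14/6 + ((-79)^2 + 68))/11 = 18934/33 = 573.76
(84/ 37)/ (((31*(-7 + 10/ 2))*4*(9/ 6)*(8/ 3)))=-21/ 9176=-0.00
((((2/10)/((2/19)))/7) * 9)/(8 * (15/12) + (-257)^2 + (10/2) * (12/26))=2223/60115790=0.00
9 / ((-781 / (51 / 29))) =-459 / 22649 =-0.02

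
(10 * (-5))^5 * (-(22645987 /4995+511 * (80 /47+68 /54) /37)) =7458076937500000 /5217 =1429571964251.49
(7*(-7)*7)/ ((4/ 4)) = -343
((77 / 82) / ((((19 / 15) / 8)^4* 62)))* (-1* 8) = -31933440000 / 165637991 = -192.79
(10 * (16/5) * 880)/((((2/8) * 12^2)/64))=450560/9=50062.22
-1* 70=-70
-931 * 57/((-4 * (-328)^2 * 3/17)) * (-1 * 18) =-2706417/215168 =-12.58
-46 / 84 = -23 / 42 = -0.55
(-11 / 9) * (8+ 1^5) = -11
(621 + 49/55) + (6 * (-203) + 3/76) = -2491571/4180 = -596.07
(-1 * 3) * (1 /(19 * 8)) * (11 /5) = -33 /760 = -0.04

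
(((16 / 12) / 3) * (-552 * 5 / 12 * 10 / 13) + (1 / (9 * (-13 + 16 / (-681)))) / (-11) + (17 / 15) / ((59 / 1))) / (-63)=264707832748 / 212136679755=1.25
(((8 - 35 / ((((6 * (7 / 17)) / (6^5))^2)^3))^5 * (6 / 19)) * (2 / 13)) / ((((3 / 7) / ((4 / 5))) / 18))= -17614089422631586528788483145516085171889794084583739989063555963956948279087605432204058887364550816087866792197923822779773190969229312 / 236602820754999521785235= -74445813310361360361439370000000000000000000000000000000000000000000000000000000000000000000000000000000000000000.00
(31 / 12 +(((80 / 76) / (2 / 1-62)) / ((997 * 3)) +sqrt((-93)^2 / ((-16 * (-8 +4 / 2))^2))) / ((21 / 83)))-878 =-99855431965 / 114567264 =-871.59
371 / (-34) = -10.91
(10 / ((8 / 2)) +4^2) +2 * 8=34.50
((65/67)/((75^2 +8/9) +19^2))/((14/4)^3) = 2340/619131121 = 0.00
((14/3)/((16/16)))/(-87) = -0.05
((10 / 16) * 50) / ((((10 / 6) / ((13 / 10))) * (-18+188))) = 39 / 272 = 0.14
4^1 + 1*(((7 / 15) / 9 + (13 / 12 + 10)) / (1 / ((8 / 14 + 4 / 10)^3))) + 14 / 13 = 164300692 / 10749375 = 15.28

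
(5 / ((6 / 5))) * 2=25 / 3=8.33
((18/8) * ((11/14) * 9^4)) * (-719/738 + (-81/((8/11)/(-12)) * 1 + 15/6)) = 71266192173/4592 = 15519641.15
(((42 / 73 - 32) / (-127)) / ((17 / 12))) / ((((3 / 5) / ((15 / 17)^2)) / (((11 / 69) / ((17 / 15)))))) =567765000 / 17809433393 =0.03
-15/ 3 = -5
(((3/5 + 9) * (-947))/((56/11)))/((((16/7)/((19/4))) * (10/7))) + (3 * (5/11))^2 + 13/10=-502310663/193600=-2594.58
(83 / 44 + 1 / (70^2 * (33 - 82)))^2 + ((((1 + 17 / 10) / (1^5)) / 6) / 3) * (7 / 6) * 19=24007098661673 / 3487704605000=6.88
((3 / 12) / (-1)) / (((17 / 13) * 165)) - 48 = -538573 / 11220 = -48.00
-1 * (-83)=83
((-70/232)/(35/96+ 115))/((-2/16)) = 0.02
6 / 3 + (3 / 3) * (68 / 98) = 132 / 49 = 2.69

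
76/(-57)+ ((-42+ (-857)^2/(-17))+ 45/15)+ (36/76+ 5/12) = -167607253/3876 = -43242.33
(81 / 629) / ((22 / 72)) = 0.42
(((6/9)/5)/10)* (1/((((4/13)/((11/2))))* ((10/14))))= 1001/3000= 0.33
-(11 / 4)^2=-7.56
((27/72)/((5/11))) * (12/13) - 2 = -161/130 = -1.24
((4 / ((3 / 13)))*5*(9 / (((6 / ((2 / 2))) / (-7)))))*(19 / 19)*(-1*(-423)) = -384930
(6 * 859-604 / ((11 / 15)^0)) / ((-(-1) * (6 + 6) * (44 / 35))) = 79625 / 264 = 301.61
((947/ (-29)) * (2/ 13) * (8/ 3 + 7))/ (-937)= 1894/ 36543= 0.05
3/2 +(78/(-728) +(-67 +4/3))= -5399/84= -64.27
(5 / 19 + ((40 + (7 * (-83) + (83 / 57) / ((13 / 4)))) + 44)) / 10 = -49.63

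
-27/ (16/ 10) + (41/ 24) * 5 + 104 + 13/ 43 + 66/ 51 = 213298/ 2193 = 97.26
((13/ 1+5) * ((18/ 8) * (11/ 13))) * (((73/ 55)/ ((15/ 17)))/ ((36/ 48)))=22338/ 325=68.73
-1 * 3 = -3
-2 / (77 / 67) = -134 / 77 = -1.74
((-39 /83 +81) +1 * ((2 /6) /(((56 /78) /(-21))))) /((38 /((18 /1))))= 211491 /6308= 33.53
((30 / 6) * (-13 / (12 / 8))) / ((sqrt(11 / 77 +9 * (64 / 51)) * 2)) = -65 * sqrt(161959) / 4083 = -6.41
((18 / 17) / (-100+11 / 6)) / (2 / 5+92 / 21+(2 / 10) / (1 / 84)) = -5670 / 11344729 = -0.00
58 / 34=29 / 17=1.71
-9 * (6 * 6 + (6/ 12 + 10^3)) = -18657/ 2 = -9328.50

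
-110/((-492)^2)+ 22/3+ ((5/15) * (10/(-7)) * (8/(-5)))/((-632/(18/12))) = 490673657/66930696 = 7.33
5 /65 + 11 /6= 1.91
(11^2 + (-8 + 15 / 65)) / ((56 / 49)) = 1288 / 13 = 99.08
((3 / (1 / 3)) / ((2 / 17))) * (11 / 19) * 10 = 8415 / 19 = 442.89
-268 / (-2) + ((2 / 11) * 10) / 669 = 134.00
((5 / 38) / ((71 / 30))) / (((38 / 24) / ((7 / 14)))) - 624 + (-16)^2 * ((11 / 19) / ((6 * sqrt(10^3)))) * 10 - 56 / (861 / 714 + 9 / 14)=-646.46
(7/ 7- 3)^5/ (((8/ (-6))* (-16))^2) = -0.07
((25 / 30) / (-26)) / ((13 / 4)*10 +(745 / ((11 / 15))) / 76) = -0.00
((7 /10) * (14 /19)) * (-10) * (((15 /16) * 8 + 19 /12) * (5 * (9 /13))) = -80115 /494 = -162.18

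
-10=-10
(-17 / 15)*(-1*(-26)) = -442 / 15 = -29.47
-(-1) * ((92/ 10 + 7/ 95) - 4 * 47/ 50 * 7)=-8097/ 475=-17.05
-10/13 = -0.77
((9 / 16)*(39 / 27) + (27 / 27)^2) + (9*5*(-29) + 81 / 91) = -1302.30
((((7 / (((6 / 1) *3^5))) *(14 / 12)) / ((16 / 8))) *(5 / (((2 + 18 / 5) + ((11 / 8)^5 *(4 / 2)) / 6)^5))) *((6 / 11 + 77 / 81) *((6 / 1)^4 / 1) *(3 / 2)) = 38556351445199577052872704000000 / 18810548197730048988061809318209031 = 0.00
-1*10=-10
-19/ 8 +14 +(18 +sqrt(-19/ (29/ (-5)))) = sqrt(2755)/ 29 +237/ 8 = 31.43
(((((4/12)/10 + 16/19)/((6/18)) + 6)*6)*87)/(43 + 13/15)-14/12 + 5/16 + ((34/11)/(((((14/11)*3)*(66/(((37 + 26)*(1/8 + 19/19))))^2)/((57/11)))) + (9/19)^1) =684397447357/6389822208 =107.11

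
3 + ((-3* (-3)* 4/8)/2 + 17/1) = 89/4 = 22.25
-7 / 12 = -0.58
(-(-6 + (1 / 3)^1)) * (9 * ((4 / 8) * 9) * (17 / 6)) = 2601 / 4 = 650.25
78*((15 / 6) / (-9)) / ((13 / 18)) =-30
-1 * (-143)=143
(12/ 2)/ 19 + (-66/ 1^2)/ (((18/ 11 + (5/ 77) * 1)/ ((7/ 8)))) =-334809/ 9956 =-33.63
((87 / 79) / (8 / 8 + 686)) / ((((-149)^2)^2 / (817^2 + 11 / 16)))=309715215 / 142668347175856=0.00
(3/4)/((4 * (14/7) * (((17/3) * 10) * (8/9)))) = 81/43520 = 0.00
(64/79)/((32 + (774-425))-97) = 16/5609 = 0.00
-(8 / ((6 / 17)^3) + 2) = -4967 / 27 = -183.96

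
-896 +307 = -589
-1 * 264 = -264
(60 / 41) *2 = 120 / 41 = 2.93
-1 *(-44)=44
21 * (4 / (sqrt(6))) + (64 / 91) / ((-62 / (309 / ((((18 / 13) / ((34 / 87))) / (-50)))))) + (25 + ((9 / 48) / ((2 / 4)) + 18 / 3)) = 14 * sqrt(6) + 36628687 / 453096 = 115.13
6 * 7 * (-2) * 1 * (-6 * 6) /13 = 232.62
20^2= 400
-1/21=-0.05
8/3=2.67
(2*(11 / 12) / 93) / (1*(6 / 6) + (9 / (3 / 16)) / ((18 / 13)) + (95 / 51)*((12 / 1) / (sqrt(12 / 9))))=340153 / 434135346-17765*sqrt(3) / 72355891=0.00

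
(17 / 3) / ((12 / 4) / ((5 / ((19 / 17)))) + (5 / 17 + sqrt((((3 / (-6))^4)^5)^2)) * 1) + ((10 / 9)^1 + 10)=13143908660 / 773849853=16.99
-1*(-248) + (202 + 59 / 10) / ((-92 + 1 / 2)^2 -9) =248.02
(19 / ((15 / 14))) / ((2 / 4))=532 / 15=35.47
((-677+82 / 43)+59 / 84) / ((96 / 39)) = -31666687 / 115584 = -273.97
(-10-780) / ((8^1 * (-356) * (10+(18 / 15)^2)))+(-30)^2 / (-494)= -13909975 / 7738016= -1.80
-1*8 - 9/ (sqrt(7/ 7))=-17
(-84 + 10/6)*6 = -494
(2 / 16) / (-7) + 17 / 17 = 55 / 56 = 0.98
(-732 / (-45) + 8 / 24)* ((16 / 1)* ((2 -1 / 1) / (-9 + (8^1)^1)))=-1328 / 5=-265.60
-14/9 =-1.56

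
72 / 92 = 18 / 23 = 0.78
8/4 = 2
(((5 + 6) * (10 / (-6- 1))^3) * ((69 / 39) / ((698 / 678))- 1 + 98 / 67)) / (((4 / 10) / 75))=-1367532375000 / 104264797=-13115.95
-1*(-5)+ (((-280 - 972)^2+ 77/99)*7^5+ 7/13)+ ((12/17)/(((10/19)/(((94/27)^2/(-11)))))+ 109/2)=155628921103617407/5907330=26345052858.67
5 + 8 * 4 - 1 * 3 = 34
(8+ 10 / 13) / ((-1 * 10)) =-57 / 65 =-0.88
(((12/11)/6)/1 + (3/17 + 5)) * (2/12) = 167/187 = 0.89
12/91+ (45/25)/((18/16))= 788/455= 1.73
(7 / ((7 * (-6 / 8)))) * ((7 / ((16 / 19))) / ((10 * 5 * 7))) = -0.03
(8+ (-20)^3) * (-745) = 5954040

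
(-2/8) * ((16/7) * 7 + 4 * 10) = -14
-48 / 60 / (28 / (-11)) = 11 / 35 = 0.31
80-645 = -565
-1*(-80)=80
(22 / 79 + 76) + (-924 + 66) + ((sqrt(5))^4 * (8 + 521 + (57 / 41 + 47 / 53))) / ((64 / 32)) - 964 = 1680702823 / 343334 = 4895.24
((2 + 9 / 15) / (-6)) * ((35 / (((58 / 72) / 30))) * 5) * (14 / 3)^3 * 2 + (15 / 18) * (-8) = -49941380 / 87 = -574038.85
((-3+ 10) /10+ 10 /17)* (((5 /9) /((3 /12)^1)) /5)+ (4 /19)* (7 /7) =3794 /4845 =0.78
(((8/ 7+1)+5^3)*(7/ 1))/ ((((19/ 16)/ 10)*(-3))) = -2498.25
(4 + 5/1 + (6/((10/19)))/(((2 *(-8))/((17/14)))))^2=83010321/1254400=66.18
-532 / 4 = -133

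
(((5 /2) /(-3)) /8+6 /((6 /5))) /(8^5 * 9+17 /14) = 329 /19818168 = 0.00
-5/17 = -0.29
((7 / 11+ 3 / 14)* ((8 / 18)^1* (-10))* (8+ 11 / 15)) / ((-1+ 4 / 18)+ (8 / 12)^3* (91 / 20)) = -343220 / 5929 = -57.89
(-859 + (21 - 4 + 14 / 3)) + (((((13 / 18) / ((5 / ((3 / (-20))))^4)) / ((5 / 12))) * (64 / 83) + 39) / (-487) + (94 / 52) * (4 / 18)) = -15462669804728567 / 18473660156250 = -837.01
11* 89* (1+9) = 9790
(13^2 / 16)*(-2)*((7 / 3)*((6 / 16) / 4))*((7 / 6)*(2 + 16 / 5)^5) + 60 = -3065677333 / 150000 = -20437.85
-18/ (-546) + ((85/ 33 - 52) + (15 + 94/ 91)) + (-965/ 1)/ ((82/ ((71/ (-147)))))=-15900935/ 574574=-27.67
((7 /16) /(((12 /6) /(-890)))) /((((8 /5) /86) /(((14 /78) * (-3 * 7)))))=32816525 /832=39442.94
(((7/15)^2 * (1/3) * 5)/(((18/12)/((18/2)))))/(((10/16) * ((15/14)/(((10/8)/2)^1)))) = 1372/675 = 2.03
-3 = -3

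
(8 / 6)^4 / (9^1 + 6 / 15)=0.34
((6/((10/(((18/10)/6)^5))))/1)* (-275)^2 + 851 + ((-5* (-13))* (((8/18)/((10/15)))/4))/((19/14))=44197513/45600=969.24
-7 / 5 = -1.40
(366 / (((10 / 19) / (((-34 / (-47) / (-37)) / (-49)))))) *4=472872 / 426055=1.11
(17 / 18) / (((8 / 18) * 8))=17 / 64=0.27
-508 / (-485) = 508 / 485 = 1.05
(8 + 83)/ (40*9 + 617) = 91/ 977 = 0.09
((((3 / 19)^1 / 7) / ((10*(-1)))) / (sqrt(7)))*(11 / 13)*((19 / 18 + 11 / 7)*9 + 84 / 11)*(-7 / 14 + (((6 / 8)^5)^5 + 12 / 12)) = -1629486788917288101*sqrt(7) / 381549464030455791616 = -0.01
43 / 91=0.47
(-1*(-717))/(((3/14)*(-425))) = -3346/425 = -7.87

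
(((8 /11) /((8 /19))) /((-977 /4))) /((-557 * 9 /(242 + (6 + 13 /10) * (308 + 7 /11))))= 231762 /65846869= 0.00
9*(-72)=-648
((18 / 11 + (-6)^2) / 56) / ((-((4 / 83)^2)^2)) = -9823872447 / 78848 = -124592.54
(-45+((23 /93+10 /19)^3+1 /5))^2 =1495862249299409088188809 /760955579467745589225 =1965.77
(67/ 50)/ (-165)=-67/ 8250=-0.01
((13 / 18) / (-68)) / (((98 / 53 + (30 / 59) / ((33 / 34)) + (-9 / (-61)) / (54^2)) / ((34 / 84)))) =-81830463 / 45169924940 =-0.00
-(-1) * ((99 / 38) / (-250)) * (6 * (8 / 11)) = -108 / 2375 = -0.05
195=195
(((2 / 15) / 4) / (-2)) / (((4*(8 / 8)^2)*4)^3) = -1 / 245760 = -0.00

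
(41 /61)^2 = 1681 /3721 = 0.45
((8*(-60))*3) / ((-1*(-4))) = -360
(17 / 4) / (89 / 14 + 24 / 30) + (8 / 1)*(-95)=-760925 / 1002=-759.41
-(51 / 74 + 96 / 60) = -847 / 370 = -2.29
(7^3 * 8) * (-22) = -60368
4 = 4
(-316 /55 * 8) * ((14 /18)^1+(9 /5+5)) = -78368 /225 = -348.30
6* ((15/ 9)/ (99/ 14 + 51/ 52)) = 3640/ 2931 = 1.24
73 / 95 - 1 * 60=-5627 / 95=-59.23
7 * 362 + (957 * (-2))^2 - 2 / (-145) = 531559852 / 145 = 3665930.01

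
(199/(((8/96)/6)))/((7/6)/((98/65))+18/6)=1203552/317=3796.69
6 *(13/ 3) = 26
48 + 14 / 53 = 2558 / 53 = 48.26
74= 74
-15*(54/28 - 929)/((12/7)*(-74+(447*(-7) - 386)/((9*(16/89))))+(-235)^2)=1168110/4315409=0.27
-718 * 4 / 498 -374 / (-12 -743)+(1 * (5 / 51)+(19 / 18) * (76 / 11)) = 223508641 / 105465195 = 2.12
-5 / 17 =-0.29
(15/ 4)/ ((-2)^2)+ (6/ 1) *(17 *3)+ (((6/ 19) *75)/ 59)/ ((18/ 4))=307.03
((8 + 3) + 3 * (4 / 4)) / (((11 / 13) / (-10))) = -1820 / 11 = -165.45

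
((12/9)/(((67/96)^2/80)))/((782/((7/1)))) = 3440640/1755199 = 1.96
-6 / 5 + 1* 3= 9 / 5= 1.80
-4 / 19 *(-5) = 20 / 19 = 1.05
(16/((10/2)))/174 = 8/435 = 0.02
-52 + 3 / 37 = -1921 / 37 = -51.92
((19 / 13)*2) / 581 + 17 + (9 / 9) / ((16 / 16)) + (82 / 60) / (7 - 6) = 4389433 / 226590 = 19.37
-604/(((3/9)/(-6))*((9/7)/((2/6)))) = 2818.67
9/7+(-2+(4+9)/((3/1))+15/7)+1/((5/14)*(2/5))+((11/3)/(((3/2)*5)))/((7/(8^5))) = 724916/315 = 2301.32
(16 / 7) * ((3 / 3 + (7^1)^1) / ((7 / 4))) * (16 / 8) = 1024 / 49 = 20.90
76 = 76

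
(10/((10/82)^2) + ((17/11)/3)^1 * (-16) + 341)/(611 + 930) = 165851/254265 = 0.65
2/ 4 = 1/ 2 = 0.50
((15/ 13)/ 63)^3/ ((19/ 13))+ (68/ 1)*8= 16176966749/ 29737071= 544.00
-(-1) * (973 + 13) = 986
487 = 487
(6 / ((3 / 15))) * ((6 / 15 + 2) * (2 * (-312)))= -44928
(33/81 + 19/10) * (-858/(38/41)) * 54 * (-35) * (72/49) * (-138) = -15554023056/19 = -818632792.42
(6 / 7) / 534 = 1 / 623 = 0.00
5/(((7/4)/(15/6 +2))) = 90/7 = 12.86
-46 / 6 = -23 / 3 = -7.67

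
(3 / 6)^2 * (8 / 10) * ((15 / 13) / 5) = 3 / 65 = 0.05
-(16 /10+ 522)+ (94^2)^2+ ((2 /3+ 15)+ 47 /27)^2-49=284582013293 /3645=78074626.42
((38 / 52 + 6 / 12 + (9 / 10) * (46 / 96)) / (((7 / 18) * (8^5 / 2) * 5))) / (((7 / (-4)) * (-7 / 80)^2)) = -31113 / 7990528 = -0.00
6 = 6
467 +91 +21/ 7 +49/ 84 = 561.58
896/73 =12.27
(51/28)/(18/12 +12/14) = 17/22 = 0.77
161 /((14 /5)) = 115 /2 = 57.50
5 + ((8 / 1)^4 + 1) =4102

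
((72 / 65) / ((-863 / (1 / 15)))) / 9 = -8 / 841425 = -0.00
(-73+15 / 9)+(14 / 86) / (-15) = -15339 / 215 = -71.34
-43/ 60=-0.72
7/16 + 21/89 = 959/1424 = 0.67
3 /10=0.30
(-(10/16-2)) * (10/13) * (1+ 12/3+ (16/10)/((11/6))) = 323/52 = 6.21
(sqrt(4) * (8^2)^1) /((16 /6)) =48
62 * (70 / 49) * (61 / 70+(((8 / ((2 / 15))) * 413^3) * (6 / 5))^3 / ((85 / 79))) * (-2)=-17894714189843347717698929784268364 / 833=-21482249927783130513444090000000.00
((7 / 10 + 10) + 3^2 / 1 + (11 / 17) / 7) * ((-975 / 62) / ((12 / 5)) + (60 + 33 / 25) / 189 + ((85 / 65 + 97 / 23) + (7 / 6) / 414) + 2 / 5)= -39305892799 / 6618066000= -5.94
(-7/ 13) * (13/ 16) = -7/ 16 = -0.44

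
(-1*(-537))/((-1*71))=-537/71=-7.56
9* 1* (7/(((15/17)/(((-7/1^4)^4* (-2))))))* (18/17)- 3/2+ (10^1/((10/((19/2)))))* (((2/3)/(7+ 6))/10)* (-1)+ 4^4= -70741466/195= -362776.75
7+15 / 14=113 / 14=8.07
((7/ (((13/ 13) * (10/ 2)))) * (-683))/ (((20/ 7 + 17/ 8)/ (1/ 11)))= -267736/ 15345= -17.45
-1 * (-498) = 498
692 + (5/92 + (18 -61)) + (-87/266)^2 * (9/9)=264109336/406847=649.16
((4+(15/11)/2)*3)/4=309/88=3.51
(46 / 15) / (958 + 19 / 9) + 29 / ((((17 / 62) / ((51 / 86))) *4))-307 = -2164849199 / 7431260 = -291.32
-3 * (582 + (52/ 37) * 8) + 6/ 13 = -855828/ 481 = -1779.27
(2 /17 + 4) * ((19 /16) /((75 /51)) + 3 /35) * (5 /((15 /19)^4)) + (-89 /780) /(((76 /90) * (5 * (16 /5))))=1287856721717 /27209520000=47.33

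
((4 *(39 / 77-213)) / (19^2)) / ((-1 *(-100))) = -16362 / 694925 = -0.02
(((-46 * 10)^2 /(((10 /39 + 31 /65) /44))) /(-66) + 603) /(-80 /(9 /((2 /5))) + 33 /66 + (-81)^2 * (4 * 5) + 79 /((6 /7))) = -18984303 /12999602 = -1.46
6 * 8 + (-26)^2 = 724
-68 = -68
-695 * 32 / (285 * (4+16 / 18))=-3336 / 209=-15.96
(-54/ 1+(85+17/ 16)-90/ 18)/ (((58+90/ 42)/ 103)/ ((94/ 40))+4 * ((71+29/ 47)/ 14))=14673071/ 11229056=1.31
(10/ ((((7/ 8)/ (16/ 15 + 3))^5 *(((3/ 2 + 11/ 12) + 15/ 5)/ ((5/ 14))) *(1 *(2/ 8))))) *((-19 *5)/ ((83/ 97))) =-816101973160361984/ 1285300618875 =-634950.27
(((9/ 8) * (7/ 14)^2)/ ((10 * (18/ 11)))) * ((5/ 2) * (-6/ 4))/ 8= -33/ 4096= -0.01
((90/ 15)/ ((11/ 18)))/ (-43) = -108/ 473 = -0.23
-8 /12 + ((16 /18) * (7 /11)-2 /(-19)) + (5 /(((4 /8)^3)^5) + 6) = 308194334 /1881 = 163846.00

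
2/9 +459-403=506/9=56.22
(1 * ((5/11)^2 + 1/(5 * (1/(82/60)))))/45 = 8711/816750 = 0.01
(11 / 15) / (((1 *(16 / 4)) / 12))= 11 / 5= 2.20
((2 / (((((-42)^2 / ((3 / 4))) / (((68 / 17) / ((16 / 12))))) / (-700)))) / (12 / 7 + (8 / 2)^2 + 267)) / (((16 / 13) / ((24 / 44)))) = -975 / 350768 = -0.00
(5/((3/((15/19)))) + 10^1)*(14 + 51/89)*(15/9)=1394275/5073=274.84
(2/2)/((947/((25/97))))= 25/91859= 0.00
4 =4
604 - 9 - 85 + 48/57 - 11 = 9497/19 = 499.84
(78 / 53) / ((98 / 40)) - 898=-2330546 / 2597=-897.40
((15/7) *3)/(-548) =-45/3836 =-0.01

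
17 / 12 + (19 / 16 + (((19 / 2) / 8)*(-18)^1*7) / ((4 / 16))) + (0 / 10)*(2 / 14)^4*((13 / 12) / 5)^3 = -28603 / 48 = -595.90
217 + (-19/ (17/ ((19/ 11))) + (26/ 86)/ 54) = 93388627/ 434214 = 215.08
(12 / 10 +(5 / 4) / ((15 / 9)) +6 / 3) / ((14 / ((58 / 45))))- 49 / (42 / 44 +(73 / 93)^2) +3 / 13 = -30.60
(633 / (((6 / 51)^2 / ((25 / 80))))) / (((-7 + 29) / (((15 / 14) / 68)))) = 807075 / 78848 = 10.24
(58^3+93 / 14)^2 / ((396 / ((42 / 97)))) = 7461971818921 / 179256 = 41627459.16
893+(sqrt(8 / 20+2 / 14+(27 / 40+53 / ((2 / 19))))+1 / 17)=17* sqrt(34230) / 140+15182 / 17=915.52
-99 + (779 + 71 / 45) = 30671 / 45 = 681.58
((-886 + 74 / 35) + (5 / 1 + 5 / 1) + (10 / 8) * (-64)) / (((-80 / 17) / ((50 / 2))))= 283781 / 56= 5067.52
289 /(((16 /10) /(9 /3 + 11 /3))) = 7225 /6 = 1204.17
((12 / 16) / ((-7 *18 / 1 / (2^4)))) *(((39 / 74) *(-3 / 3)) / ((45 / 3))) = 13 / 3885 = 0.00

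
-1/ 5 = -0.20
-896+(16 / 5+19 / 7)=-31153 / 35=-890.09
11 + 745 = 756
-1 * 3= -3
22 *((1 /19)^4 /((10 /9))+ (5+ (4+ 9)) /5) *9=92892987 /130321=712.80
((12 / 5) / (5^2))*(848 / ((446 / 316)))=57.68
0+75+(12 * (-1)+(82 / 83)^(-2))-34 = 201885 / 6724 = 30.02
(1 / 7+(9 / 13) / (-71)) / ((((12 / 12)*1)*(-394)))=-430 / 1272817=-0.00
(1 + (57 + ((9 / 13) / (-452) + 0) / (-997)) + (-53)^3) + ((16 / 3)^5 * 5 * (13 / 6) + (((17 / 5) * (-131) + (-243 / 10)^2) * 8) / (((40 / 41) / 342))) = 162725632031126431 / 533844148500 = 304818.61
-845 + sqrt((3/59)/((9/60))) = -845 + 2 * sqrt(295)/59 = -844.42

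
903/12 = 75.25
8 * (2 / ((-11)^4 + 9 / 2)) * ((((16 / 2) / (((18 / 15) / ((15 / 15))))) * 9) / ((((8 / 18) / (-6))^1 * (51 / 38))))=-328320 / 497947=-0.66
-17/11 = -1.55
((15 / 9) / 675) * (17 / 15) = 17 / 6075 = 0.00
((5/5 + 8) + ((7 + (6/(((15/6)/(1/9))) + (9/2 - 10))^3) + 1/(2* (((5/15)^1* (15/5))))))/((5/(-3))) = 3424393/45000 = 76.10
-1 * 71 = -71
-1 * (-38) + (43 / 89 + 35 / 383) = 38.57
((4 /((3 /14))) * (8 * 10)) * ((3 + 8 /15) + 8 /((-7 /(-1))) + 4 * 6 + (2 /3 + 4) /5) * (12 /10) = 795904 /15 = 53060.27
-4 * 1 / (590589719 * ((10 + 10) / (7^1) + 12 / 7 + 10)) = -14 / 30120075669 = -0.00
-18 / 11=-1.64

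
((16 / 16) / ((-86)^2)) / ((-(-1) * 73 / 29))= 0.00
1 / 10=0.10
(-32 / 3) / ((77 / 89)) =-2848 / 231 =-12.33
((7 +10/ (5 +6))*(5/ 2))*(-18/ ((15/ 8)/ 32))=-6074.18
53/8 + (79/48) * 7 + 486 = 24199/48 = 504.15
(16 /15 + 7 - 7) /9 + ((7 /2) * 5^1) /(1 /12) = 210.12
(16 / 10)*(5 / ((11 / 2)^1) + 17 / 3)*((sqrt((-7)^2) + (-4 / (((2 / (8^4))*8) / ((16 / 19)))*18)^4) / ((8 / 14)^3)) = 51183613858374770092930043 / 15638520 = 3272919295328123767.01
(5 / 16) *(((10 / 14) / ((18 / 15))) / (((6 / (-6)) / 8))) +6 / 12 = -83 / 84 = -0.99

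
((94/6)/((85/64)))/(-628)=-752/40035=-0.02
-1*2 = -2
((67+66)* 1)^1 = 133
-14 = -14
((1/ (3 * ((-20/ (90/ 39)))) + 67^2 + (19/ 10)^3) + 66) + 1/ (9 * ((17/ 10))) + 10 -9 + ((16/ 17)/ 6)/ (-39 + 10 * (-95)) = 8975748358439/ 1967121000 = 4562.89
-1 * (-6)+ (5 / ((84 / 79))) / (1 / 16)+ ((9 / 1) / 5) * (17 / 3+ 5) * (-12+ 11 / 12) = -13814 / 105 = -131.56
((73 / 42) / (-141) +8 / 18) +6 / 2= 6775 / 1974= 3.43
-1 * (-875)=875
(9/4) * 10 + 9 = 63/2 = 31.50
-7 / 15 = -0.47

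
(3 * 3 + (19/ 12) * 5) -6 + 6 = 203/ 12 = 16.92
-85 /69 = -1.23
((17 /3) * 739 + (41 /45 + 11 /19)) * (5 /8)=3581729 /1368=2618.22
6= 6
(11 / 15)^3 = 1331 / 3375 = 0.39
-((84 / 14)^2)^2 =-1296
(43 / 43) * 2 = 2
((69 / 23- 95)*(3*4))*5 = -5520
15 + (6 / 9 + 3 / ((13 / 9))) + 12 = 1160 / 39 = 29.74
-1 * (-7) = 7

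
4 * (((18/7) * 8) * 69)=5677.71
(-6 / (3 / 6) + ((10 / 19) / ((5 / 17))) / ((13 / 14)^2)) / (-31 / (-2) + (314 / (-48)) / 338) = -1529664 / 2386001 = -0.64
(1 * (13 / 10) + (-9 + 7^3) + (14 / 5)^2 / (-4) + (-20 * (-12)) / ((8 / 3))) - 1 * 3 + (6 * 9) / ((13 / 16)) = 486.80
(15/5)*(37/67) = 111/67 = 1.66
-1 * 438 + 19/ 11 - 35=-5184/ 11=-471.27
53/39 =1.36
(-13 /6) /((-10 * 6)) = 13 /360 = 0.04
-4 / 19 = -0.21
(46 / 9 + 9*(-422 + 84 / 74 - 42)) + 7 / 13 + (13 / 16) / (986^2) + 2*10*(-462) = -902340699647339 / 67338183744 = -13400.13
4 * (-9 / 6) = -6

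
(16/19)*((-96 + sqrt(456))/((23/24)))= -36864/437 + 768*sqrt(114)/437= -65.59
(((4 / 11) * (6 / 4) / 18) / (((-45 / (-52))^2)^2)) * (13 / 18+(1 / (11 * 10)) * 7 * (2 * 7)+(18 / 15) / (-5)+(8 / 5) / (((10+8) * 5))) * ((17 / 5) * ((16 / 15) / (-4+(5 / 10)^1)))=-33808912384 / 434153671875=-0.08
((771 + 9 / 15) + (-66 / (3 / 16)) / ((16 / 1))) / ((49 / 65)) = 48724 / 49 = 994.37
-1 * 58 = -58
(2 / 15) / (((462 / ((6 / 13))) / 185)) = 74 / 3003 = 0.02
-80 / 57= -1.40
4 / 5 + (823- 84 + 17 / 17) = 3704 / 5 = 740.80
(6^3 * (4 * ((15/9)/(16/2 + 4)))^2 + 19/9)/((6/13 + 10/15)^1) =8047/132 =60.96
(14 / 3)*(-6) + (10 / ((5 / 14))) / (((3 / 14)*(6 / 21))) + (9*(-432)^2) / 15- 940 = 1671956 / 15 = 111463.73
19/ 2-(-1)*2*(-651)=-2585/ 2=-1292.50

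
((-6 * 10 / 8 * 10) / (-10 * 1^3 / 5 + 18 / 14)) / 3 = 35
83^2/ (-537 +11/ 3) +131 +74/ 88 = 118.92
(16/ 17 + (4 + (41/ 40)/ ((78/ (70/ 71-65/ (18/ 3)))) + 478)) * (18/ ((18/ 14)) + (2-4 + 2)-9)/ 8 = 10909151285/ 36152064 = 301.76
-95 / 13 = -7.31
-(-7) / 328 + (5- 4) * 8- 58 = -16393 / 328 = -49.98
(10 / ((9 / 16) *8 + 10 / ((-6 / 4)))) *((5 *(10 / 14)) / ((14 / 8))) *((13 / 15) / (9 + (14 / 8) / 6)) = -9600 / 10927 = -0.88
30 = 30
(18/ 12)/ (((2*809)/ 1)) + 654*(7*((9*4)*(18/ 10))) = 4799868207/ 16180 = 296654.40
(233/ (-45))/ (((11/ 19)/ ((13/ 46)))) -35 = -854501/ 22770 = -37.53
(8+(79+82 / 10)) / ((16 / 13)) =77.35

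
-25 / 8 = -3.12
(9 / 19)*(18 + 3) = 189 / 19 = 9.95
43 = 43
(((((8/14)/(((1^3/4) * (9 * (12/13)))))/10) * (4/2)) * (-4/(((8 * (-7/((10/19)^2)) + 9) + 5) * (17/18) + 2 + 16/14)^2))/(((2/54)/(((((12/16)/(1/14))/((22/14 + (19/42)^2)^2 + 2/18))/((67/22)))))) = -294349327272000/1429541600637684619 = -0.00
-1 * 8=-8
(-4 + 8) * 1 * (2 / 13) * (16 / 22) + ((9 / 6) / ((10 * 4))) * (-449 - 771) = -25913 / 572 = -45.30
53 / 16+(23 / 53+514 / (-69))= -216659 / 58512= -3.70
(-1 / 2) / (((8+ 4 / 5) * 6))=-5 / 528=-0.01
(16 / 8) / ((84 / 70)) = 5 / 3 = 1.67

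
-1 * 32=-32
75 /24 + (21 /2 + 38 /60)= 1711 /120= 14.26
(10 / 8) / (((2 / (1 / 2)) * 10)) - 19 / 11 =-597 / 352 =-1.70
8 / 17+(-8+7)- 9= -162 / 17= -9.53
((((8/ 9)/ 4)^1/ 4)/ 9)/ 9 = 1/ 1458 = 0.00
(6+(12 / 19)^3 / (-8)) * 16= 655008 / 6859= 95.50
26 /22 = 13 /11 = 1.18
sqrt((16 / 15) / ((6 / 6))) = 4 * sqrt(15) / 15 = 1.03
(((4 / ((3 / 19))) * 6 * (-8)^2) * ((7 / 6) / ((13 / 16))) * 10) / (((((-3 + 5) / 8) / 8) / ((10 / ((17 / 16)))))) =27892121600 / 663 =42069565.01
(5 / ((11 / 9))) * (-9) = -405 / 11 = -36.82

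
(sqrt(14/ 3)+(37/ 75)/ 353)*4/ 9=148/ 238275+4*sqrt(42)/ 27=0.96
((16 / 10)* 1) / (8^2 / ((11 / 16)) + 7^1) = 88 / 5505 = 0.02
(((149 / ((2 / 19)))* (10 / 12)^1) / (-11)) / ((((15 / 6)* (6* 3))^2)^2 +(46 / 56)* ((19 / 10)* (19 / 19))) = -990850 / 37889789421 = -0.00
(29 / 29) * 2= 2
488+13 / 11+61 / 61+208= 7680 / 11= 698.18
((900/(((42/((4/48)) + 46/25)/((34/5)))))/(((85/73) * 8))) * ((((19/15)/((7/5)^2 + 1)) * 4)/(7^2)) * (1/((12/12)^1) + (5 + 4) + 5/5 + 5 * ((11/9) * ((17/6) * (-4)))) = -272718875/103172391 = -2.64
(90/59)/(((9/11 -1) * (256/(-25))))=12375/15104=0.82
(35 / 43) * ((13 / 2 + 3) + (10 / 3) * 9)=2765 / 86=32.15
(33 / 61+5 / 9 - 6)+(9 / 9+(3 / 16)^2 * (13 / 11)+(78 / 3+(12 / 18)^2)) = 3879137 / 171776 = 22.58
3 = 3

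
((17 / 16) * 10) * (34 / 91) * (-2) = -1445 / 182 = -7.94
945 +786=1731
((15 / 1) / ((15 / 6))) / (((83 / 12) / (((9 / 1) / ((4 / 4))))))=7.81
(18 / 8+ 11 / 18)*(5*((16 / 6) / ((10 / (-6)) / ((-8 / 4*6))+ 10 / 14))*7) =40376 / 129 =312.99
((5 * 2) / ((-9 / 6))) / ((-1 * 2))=10 / 3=3.33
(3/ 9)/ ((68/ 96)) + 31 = 535/ 17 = 31.47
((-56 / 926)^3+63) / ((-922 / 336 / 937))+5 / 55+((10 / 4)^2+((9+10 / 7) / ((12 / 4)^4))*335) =-24500035708379369041 / 1141509772426716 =-21462.83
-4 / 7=-0.57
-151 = -151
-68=-68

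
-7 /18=-0.39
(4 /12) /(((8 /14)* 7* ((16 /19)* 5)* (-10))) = -19 /9600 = -0.00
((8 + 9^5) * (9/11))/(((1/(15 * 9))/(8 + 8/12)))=621870210/11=56533655.45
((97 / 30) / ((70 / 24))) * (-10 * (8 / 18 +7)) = -25996 / 315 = -82.53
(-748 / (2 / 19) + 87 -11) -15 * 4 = -7090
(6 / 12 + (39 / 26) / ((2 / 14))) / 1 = 11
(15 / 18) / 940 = 1 / 1128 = 0.00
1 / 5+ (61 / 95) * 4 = 263 / 95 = 2.77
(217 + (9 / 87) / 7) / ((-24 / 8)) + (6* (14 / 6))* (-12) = -146366 / 609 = -240.34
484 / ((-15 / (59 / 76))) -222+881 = 180676 / 285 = 633.95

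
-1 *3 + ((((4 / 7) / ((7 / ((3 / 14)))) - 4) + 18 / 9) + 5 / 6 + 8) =7925 / 2058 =3.85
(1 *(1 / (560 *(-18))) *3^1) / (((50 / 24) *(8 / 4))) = -1 / 14000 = -0.00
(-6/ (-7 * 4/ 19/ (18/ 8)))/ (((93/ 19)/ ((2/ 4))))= 3249/ 3472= 0.94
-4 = -4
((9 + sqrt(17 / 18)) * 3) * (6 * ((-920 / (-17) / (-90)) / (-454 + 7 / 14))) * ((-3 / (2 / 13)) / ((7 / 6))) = -387504 / 107933-7176 * sqrt(34) / 107933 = -3.98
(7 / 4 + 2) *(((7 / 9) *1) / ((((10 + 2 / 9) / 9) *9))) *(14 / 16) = 0.25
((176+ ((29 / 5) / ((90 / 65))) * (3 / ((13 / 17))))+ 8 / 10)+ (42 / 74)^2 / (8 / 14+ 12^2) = 4015709363 / 20781420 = 193.24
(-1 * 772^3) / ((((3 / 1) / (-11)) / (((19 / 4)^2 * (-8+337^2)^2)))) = 1472618397409484380748 / 3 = 490872799136494793582.67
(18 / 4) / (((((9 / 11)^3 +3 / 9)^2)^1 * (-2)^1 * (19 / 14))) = -1004475087 / 470300312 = -2.14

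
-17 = -17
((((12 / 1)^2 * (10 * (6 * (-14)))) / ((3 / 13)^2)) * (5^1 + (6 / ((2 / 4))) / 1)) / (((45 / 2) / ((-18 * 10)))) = 308904960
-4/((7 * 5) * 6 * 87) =-0.00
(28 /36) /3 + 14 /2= 196 /27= 7.26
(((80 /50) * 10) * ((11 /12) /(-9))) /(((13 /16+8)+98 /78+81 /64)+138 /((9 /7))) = -36608 /2665755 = -0.01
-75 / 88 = -0.85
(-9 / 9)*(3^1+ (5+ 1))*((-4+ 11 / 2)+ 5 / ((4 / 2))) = -36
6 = 6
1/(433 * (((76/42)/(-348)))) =-3654/8227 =-0.44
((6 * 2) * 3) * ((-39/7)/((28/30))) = -10530/49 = -214.90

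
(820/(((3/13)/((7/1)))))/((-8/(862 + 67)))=-17330495/6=-2888415.83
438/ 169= 2.59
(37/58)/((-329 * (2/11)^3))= -49247/152656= -0.32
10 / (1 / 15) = 150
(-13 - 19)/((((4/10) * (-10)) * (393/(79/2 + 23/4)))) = 362/393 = 0.92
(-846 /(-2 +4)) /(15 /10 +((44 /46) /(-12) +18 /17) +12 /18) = -55131 /410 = -134.47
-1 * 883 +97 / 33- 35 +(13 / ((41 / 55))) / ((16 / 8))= -2452559 / 2706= -906.34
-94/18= -47/9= -5.22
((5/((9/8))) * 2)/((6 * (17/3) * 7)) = 40/1071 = 0.04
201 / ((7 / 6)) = 1206 / 7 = 172.29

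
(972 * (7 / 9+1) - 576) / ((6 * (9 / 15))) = 320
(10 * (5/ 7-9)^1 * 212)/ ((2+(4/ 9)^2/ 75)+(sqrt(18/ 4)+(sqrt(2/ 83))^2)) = 126718062335136000/ 1396583868799-93785102738550000 * sqrt(2)/ 1396583868799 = -4234.69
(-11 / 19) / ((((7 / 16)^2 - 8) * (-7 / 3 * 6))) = -1408 / 265867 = -0.01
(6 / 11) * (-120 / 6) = -120 / 11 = -10.91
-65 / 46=-1.41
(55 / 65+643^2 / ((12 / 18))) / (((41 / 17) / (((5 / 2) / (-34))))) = -80622665 / 4264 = -18907.75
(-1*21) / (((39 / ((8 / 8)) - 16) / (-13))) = 273 / 23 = 11.87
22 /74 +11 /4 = 451 /148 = 3.05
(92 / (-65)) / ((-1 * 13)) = 0.11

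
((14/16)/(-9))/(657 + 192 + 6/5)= -35/306072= -0.00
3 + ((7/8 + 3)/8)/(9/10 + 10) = 10619/3488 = 3.04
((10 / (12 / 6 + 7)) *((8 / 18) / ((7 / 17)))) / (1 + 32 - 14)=680 / 10773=0.06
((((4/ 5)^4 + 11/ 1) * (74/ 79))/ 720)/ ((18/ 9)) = 0.01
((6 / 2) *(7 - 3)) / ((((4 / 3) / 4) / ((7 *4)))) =1008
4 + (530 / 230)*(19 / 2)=1191 / 46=25.89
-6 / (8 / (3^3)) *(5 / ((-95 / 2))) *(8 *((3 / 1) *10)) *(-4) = -38880 / 19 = -2046.32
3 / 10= 0.30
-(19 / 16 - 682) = 10893 / 16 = 680.81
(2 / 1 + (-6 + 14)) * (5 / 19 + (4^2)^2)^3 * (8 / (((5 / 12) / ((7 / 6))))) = 25856357387616 / 6859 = 3769697825.87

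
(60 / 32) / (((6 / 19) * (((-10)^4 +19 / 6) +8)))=285 / 480536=0.00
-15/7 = -2.14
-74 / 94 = -37 / 47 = -0.79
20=20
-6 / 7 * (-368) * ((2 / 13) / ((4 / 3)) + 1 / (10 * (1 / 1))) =4416 / 65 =67.94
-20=-20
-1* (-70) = 70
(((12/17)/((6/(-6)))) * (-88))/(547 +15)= 528/4777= 0.11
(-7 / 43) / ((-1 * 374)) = 7 / 16082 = 0.00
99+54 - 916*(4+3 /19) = -69457 /19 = -3655.63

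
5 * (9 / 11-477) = -2380.91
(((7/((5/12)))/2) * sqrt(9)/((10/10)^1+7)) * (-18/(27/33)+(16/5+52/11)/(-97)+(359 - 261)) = 6379128/26675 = 239.14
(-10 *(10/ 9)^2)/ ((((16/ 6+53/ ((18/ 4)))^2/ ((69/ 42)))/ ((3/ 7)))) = -345/ 8281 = -0.04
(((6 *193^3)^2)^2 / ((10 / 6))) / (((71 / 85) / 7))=1235836238021046255995713848270672 / 71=17406144197479524732334000000000.00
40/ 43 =0.93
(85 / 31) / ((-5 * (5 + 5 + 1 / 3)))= -51 / 961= -0.05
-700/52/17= -175/221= -0.79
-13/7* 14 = -26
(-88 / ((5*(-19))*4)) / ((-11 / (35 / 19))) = -14 / 361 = -0.04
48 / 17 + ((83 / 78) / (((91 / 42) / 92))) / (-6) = -40570 / 8619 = -4.71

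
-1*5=-5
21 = 21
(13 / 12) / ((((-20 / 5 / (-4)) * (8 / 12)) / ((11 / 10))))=143 / 80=1.79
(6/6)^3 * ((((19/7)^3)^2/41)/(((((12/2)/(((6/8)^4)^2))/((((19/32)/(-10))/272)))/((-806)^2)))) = -23.08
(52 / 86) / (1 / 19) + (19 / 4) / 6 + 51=65305 / 1032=63.28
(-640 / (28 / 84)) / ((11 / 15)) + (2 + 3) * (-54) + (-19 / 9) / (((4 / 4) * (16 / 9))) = -508529 / 176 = -2889.37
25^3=15625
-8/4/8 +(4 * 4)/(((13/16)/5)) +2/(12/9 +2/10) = 119021/1196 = 99.52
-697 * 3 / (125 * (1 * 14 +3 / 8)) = -16728 / 14375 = -1.16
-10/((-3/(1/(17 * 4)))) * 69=115/34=3.38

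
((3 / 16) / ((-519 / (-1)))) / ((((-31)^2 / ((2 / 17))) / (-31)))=-1 / 729368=-0.00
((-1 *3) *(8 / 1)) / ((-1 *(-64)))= -3 / 8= -0.38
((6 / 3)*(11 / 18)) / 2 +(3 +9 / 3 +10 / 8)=283 / 36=7.86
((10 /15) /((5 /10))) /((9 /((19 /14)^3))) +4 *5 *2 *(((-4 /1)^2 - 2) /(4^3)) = 337853 /37044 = 9.12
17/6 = 2.83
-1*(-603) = 603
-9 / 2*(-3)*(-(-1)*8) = 108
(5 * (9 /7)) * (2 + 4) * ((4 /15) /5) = 72 /35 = 2.06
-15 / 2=-7.50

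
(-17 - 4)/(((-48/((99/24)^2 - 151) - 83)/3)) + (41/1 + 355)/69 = 4607277/708653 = 6.50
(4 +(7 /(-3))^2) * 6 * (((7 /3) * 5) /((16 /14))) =20825 /36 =578.47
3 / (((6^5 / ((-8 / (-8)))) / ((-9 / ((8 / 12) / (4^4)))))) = -4 / 3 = -1.33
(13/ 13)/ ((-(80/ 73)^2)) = -5329/ 6400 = -0.83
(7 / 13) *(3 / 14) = 3 / 26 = 0.12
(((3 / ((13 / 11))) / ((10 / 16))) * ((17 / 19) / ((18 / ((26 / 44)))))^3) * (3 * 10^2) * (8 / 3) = 16605940 / 201675177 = 0.08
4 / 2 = 2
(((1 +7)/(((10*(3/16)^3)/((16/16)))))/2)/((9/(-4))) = -32768/1215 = -26.97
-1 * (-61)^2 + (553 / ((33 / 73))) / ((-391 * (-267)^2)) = -3422731999576 / 919841967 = -3721.00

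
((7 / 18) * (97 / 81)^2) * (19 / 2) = 1251397 / 236196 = 5.30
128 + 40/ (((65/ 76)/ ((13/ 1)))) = 736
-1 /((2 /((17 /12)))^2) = -289 /576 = -0.50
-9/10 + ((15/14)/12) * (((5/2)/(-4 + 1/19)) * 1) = -1607/1680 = -0.96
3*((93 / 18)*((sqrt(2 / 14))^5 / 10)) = 31*sqrt(7) / 6860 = 0.01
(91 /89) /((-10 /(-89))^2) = 80.99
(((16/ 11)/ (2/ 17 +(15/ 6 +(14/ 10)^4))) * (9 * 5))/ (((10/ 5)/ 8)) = 6800000/ 167761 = 40.53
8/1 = 8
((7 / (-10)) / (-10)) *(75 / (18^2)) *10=35 / 216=0.16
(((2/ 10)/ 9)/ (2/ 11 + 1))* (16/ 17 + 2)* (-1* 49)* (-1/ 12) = 2695/ 11934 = 0.23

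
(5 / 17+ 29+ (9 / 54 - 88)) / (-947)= 5971 / 96594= 0.06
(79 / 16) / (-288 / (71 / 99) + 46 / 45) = -252405 / 20476384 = -0.01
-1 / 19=-0.05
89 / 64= 1.39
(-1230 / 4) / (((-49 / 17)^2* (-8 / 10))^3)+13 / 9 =39732082454339 / 15945162855552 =2.49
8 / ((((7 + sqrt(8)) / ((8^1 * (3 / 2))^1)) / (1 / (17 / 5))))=3360 / 697-960 * sqrt(2) / 697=2.87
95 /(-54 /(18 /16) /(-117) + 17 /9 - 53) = -11115 /5932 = -1.87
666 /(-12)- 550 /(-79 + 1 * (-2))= -7891 /162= -48.71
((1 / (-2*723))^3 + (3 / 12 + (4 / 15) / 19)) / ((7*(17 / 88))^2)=73411734485144 / 508431465369765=0.14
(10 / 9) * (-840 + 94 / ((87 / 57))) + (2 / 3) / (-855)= -64335958 / 74385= -864.90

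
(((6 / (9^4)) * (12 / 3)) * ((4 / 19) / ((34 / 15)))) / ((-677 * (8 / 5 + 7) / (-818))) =327200 / 6854679837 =0.00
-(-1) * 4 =4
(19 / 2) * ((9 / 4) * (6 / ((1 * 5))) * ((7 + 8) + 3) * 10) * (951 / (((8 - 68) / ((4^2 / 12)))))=-487863 / 5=-97572.60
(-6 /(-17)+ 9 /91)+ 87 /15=48358 /7735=6.25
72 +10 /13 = 946 /13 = 72.77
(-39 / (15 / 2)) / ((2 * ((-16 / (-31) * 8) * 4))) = -403 / 2560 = -0.16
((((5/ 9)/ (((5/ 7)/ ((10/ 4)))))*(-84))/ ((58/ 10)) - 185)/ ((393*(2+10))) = -0.05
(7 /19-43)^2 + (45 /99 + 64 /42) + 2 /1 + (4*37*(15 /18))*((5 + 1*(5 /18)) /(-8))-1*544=7181350885 /6004152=1196.06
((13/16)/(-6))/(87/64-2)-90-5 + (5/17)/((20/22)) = -395053/4182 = -94.47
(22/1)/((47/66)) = 1452/47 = 30.89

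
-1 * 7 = -7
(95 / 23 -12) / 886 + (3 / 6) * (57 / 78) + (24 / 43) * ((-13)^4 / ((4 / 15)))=1361925697775 / 22782604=59779.19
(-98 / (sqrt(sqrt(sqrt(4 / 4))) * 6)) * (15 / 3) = -245 / 3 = -81.67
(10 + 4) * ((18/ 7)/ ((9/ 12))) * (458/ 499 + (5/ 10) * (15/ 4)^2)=380793/ 998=381.56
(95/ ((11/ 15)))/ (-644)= -1425/ 7084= -0.20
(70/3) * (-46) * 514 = -1655080/3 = -551693.33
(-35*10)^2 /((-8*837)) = -30625 /1674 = -18.29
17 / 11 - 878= -9641 / 11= -876.45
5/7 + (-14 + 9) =-30/7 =-4.29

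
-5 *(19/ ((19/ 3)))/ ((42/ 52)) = -130/ 7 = -18.57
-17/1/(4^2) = -17/16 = -1.06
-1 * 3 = -3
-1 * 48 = -48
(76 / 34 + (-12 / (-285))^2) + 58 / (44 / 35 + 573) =7209871728 / 3083689075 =2.34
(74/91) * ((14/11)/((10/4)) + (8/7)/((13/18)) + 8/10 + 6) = 3293148/455455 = 7.23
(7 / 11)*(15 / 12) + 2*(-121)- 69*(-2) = -4541 / 44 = -103.20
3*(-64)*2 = -384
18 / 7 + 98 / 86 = 1117 / 301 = 3.71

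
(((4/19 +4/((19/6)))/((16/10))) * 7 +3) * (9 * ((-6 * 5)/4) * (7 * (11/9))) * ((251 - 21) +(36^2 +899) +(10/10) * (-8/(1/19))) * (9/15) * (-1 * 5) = 2827464255/76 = 37203477.04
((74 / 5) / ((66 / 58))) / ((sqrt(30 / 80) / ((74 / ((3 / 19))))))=6034552*sqrt(6) / 1485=9953.92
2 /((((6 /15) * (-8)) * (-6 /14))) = 1.46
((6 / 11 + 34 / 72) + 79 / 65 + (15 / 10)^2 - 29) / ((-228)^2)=-16607 / 35212320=-0.00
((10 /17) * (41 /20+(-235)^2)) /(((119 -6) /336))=96597.03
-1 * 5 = -5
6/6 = 1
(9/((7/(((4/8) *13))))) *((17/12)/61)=663/3416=0.19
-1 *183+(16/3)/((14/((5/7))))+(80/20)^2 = -24509/147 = -166.73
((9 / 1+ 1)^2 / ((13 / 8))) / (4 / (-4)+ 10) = 800 / 117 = 6.84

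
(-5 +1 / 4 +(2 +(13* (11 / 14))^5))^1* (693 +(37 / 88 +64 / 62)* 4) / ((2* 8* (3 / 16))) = 863573923372091 / 33345088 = 25898085.00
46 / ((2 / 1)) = 23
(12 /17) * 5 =60 /17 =3.53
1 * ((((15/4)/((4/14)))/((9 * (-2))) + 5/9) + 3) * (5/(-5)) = -407/144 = -2.83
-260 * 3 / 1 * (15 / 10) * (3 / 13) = -270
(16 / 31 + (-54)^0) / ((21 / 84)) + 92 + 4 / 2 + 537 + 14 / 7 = 639.06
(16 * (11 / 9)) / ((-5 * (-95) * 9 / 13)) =2288 / 38475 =0.06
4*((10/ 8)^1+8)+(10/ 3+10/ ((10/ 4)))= 133/ 3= 44.33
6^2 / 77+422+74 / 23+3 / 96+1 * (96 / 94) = 1136651045 / 2663584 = 426.74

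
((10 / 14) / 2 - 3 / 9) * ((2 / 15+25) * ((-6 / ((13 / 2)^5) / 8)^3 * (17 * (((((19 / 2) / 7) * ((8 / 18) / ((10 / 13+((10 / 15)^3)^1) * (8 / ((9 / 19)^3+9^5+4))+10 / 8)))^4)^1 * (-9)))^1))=27542373954838561681337510848690306154496 / 20553896120160632799090615437473236170569508102305115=0.00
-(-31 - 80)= 111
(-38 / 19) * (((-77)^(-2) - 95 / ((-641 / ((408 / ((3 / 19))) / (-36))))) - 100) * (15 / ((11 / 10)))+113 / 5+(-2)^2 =1908828876721 / 627080685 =3043.99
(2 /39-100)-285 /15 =-4639 /39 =-118.95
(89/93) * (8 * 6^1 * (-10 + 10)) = 0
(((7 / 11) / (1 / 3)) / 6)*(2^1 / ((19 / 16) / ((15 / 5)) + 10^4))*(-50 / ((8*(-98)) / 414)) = 62100 / 36961463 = 0.00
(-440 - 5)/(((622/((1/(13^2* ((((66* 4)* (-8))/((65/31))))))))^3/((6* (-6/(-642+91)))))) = 0.00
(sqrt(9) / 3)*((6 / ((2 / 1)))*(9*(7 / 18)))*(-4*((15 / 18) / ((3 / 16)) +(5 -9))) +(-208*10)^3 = -26996736056 / 3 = -8998912018.67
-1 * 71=-71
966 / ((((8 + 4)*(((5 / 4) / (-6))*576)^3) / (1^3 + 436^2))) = -30605617 / 3456000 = -8.86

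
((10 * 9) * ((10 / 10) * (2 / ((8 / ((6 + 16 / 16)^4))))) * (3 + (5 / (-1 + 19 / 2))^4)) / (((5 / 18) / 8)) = 405396422424 / 83521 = 4853826.25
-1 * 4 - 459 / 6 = -80.50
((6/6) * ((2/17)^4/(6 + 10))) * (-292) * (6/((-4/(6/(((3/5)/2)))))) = 8760/83521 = 0.10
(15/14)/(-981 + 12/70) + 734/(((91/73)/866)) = 509912.22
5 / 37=0.14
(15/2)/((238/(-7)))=-0.22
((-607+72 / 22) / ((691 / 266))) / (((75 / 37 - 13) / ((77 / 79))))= 1126909 / 54589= 20.64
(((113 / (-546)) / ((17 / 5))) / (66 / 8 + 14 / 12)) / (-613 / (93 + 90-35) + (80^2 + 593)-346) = -0.00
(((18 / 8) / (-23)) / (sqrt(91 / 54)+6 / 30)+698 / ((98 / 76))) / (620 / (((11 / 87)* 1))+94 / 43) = 1281787675487 / 11616503664836 - 319275* sqrt(546) / 474143006728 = 0.11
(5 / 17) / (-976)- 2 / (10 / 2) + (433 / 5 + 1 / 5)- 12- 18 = 4678919 / 82960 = 56.40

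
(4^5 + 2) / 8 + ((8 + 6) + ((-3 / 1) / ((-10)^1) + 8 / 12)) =8593 / 60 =143.22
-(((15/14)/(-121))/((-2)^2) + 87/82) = -294141/277816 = -1.06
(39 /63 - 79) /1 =-1646 /21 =-78.38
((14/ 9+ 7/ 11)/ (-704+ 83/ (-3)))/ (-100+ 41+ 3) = 31/ 579480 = 0.00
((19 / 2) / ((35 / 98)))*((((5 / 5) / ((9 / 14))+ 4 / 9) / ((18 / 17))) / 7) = 323 / 45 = 7.18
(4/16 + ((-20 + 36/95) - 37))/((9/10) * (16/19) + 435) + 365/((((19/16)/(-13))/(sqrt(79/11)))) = -10708.41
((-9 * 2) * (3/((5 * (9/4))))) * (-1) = 24/5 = 4.80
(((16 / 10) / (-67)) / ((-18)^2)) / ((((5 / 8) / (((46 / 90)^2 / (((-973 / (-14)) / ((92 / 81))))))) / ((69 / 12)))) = -8954912 / 3093318770625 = -0.00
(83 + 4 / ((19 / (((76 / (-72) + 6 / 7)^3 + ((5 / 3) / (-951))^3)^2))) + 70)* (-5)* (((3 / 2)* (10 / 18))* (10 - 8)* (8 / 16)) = -910791377980596511253370065425 / 1428692237674694257637834784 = -637.50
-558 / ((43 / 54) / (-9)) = 271188 / 43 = 6306.70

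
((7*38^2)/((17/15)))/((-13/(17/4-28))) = 3600975/221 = 16294.00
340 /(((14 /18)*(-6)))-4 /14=-512 /7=-73.14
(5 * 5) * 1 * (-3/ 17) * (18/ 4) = -675/ 34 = -19.85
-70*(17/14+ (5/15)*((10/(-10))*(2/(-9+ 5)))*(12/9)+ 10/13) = -18065/117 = -154.40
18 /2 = 9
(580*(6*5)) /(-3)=-5800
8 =8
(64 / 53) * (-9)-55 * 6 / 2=-9321 / 53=-175.87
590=590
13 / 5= 2.60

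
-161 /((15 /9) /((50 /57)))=-1610 /19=-84.74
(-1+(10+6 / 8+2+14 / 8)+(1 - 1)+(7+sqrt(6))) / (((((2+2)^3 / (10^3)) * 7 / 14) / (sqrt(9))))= 375 * sqrt(6) / 4+15375 / 8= 2151.51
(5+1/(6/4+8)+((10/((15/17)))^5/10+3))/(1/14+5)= 6045530932/1639035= 3688.47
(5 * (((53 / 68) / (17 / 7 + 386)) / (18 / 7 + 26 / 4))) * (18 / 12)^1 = 38955 / 23481284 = 0.00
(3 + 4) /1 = 7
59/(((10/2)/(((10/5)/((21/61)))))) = 7198/105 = 68.55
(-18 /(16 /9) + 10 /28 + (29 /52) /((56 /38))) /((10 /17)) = -33201 /2080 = -15.96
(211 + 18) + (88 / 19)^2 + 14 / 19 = 90679 / 361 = 251.19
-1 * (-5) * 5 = 25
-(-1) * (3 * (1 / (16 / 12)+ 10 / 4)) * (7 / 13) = 21 / 4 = 5.25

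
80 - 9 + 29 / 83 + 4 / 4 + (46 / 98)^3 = 72.45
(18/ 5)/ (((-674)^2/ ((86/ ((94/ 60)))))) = 2322/ 5337743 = 0.00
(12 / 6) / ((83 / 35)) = 70 / 83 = 0.84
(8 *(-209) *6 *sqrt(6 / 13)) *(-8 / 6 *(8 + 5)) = 13376 *sqrt(78) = 118133.63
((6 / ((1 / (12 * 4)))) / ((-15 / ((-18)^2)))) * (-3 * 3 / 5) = 279936 / 25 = 11197.44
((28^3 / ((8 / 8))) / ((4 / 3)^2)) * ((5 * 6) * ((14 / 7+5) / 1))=2593080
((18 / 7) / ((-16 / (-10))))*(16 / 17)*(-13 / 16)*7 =-585 / 68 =-8.60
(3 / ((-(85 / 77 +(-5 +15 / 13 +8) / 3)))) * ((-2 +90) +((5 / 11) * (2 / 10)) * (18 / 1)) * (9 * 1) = -2422602 / 2491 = -972.54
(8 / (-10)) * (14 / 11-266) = 11648 / 55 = 211.78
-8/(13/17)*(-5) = 680/13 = 52.31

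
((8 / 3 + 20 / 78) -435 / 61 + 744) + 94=661197 / 793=833.79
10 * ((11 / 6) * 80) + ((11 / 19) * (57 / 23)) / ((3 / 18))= 101794 / 69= 1475.28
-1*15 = -15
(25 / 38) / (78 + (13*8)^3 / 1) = 25 / 42747796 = 0.00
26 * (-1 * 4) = -104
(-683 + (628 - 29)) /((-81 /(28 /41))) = 784 /1107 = 0.71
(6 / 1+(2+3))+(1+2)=14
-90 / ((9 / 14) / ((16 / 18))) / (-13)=1120 / 117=9.57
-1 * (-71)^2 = -5041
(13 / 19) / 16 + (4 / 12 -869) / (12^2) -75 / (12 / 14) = -767363 / 8208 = -93.49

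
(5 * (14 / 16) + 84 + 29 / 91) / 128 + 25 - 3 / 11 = 26056307 / 1025024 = 25.42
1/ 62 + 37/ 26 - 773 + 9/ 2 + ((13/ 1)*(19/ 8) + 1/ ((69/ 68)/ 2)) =-163330483/ 222456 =-734.21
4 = 4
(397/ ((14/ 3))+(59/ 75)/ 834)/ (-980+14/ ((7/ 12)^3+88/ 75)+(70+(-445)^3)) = -1103741906347/ 1143308568467039625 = -0.00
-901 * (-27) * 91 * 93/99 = 22875489/11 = 2079589.91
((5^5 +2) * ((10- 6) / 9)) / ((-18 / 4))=-25016 / 81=-308.84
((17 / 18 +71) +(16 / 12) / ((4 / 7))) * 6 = 1337 / 3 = 445.67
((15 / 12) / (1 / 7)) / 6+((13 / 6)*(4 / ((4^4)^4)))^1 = 3131746991 / 2147483648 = 1.46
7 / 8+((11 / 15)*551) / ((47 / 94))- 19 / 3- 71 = 29267 / 40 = 731.68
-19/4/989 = -19/3956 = -0.00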